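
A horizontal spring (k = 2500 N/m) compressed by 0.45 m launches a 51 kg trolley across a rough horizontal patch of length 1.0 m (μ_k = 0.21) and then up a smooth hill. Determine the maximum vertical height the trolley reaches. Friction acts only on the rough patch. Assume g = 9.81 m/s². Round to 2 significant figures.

h = 0.30 m

Spring energy: E₀ = ½kx² = ½(2500)(0.45)² = 253.12 J
Friction: W_f = μ_k mg d = (0.21)(51)(9.81)(1.0) = 105.1 J
Energy at base of ramp: E = 253.12 − 105.1 = 148.06 J
At max height all remaining energy is PE: mgh = E ⇒ h = E/(mg) = 148.06/(51 × 9.81) = 0.2959 m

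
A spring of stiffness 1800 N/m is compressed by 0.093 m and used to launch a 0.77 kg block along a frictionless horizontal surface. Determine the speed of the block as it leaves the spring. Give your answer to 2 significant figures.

Spring PE converts entirely to kinetic energy: ½kx² = ½mv²
v = x√(k/m) = 0.093 × √(1800/0.77) = 4.496 m/s

v = 4.5 m/s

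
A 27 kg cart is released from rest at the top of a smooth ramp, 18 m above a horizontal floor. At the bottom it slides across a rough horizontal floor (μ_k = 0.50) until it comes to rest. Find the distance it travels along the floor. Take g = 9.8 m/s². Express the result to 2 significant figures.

d = 36 m

Energy bookkeeping (friction removes W_f = μ_k N d):
At rest all PE has been dissipated by friction: mgh = μ_k m g d
d = h/μ_k = 18/0.50 = 36.00 m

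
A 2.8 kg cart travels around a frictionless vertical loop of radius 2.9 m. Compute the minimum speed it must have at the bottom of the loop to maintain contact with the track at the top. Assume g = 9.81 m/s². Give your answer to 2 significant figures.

v = 12 m/s

At the top: mg = mv_top²/r ⇒ v_top² = gr = 28.45 m²/s²
Energy from bottom to top (height 2r): ½mv_bot² = ½mv_top² + mg(2r)
v_bot² = gr + 4gr = 5gr = 142.2
v_bot = √(5gr) = 11.93 m/s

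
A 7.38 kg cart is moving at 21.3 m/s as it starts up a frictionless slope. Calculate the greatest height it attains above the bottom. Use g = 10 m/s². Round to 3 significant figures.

Setting KE at the bottom equal to PE gained: ½mv² = mgh
h = v²/(2g) = 21.3²/(2 × 10) = 22.68 m

h = 22.7 m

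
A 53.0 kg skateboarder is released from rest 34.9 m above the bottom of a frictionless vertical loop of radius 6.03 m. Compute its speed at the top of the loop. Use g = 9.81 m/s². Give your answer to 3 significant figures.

Energy conservation: mgh = ½mv_top² + mg(2r)
v_top² = 2g(h − 2r) = 2(9.81)(34.9 − 12.06) = 448.1
v_top = 21.17 m/s

v = 21.2 m/s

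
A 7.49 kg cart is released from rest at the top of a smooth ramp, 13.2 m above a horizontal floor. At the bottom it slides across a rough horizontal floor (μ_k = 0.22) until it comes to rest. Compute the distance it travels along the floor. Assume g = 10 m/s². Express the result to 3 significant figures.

Applying the work–energy principle:
At rest all PE has been dissipated by friction: mgh = μ_k m g d
d = h/μ_k = 13.2/0.22 = 60.00 m

d = 60.0 m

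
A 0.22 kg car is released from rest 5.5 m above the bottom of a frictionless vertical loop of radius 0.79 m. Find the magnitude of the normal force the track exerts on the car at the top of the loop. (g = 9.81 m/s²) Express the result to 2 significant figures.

Energy from release to top (height 2r): mgh = ½mv_top² + mg(2r)
v_top² = 2g(h − 2r) = 2(9.81)(5.5 − 1.580) = 76.910 m²/s²
At the top, both N and weight point toward the centre: N + mg = mv_top²/r
N = m(v_top²/r − g) = 0.22(76.910/0.79 − 9.81) = 19.26 N

N = 19 N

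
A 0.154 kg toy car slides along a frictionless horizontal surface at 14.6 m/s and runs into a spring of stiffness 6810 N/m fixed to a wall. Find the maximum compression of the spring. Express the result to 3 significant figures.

Conservation of energy between contact and max compression: ½mv² = ½kx²
x = v√(m/k) = 14.6 × √(0.154/6810) = 0.06943 m

x = 0.0694 m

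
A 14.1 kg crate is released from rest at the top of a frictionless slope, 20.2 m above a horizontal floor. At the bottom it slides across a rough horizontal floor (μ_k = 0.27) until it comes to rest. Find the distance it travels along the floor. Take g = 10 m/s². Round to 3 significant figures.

d = 74.8 m

Applying the work–energy principle:
At rest all PE has been dissipated by friction: mgh = μ_k m g d
d = h/μ_k = 20.2/0.27 = 74.81 m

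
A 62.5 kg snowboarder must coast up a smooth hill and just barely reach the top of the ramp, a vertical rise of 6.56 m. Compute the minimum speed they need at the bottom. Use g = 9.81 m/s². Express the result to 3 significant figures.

At the top they are momentarily at rest, so all KE converts to PE: ½mv² = mgh
v = √(2gh) = √(2 × 9.81 × 6.56) = 11.34 m/s

v = 11.3 m/s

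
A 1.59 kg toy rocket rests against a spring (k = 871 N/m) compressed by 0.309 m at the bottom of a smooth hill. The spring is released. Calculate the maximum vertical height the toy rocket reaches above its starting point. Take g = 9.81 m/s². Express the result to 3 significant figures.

At maximum height the toy rocket is at rest, so ½kx² = mgh
h = kx²/(2mg) = (871)(0.309)²/(2 × 1.59 × 9.81) = 2.666 m

h = 2.67 m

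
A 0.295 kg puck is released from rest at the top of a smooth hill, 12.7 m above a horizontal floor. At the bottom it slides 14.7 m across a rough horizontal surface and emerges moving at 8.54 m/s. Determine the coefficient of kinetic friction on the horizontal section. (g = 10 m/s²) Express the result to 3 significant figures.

Energy at the top = energy at the end + work done against friction:
mgh = ½mv² + μ_k m g d
mgh = 37.465 J; ½mv² = 10.757 J
W_f = 37.465 − 10.757 = 26.71 J
μ_k = W_f/(mg·d) = 26.71/(2.950 × 14.7) = 0.6159

μ_k = 0.616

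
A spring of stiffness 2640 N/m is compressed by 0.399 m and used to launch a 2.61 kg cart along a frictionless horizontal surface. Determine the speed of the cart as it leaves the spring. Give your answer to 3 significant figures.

v = 12.7 m/s

The cart leaves the spring when the spring is at natural length, so ½kx² = ½mv²
v = x√(k/m) = 0.399 × √(2640/2.61) = 12.69 m/s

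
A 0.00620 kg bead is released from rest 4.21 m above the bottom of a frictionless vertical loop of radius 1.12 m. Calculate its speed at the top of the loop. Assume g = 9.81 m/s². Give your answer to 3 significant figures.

v = 6.22 m/s

Energy conservation: mgh = ½mv_top² + mg(2r)
v_top² = 2g(h − 2r) = 2(9.81)(4.21 − 2.240) = 38.65
v_top = 6.217 m/s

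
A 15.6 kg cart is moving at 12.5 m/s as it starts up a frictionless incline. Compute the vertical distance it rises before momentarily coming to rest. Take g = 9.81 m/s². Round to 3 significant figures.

h = 7.96 m

Setting KE at the bottom equal to PE gained: ½mv² = mgh
h = v²/(2g) = 12.5²/(2 × 9.81) = 7.964 m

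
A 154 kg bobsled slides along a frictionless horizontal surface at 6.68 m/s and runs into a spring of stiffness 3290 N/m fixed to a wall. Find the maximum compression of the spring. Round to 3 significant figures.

At max compression the bobsled is momentarily at rest: ½mv² = ½kx²
x = v√(m/k) = 6.68 × √(154/3290) = 1.445 m

x = 1.45 m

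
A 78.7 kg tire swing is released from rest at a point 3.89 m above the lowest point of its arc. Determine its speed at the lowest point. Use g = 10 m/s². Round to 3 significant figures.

By conservation of mechanical energy, mgh = ½mv²
v = √(2gh) = √(2 × 10 × 3.89) = √77.800 = 8.820 m/s

v = 8.82 m/s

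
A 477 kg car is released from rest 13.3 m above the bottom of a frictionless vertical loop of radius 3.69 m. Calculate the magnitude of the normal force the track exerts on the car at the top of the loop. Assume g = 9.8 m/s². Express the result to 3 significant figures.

Energy from release to top (height 2r): mgh = ½mv_top² + mg(2r)
v_top² = 2g(h − 2r) = 2(9.8)(13.3 − 7.380) = 116.03 m²/s²
At the top, both N and weight point toward the centre: N + mg = mv_top²/r
N = m(v_top²/r − g) = 477(116.03/3.69 − 9.8) = 10325 N

N = 10300 N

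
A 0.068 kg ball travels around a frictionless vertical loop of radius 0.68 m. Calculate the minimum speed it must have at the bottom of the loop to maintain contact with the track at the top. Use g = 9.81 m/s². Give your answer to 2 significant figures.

v = 5.8 m/s

At the top: mg = mv_top²/r ⇒ v_top² = gr = 6.671 m²/s²
Energy from bottom to top (height 2r): ½mv_bot² = ½mv_top² + mg(2r)
v_bot² = gr + 4gr = 5gr = 33.35
v_bot = √(5gr) = 5.775 m/s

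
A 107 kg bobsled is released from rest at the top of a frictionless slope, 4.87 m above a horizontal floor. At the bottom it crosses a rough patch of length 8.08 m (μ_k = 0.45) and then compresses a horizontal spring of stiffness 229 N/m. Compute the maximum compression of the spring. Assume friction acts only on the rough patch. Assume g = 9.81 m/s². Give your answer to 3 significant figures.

Initial energy: E₁ = mgh = (107)(9.81)(4.87) = 5111.9 J
Friction removes W_f = μ_k mg d = (0.45)(107)(9.81)(8.08) = 3817 J
Energy reaching the spring: E = 5111.9 − 3817 = 1295.3 J
At max compression ½kx² = E ⇒ x = √(2E/k) = √(2 × 1295.3/229) = 3.363 m

x = 3.36 m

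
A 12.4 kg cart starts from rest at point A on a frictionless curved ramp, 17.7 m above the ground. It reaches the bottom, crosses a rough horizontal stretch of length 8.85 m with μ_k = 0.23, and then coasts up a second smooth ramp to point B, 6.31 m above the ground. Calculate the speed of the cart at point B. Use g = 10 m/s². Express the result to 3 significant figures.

v = 13.7 m/s

Energy at A: mgh₁ = (12.4)(10)(17.7) = 2194.8 J
Friction loss: W_f = μ_k mg d = 252.4 J
At B: ½mv² + mgh₂ = mgh₁ − W_f
½mv² = 2194.8 − 252.4 − 782.44 = 1160.0 J
v = √(2 × 1160.0/12.4) = 13.68 m/s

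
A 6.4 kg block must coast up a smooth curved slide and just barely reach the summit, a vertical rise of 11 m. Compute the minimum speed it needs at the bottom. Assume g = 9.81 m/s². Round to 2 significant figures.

At the top it is momentarily at rest, so all KE converts to PE: ½mv² = mgh
v = √(2gh) = √(2 × 9.81 × 11) = 14.69 m/s

v = 15 m/s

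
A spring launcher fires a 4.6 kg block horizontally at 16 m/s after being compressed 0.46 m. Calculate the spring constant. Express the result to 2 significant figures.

Spring PE at full compression equals KE at release: ½kx² = ½mv²
k = mv²/x² = (4.6)(16)²/(0.46)² = 5565 N/m

k = 5600 N/m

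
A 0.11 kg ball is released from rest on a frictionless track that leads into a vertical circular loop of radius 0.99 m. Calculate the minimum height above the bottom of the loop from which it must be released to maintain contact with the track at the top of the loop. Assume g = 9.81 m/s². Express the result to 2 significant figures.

h = 2.5 m

At the top, for minimum speed gravity alone supplies the centripetal force: mg = mv_top²/r ⇒ v_top² = gr = 9.712 m²/s²
Energy conservation from release height h to the top (height 2r): mgh = ½mv_top² + mg(2r)
h = v_top²/(2g) + 2r = r/2 + 2r = 5r/2 = 2.475 m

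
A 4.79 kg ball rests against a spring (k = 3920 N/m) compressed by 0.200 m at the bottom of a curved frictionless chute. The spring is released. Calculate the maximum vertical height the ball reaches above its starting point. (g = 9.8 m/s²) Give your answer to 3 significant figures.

Energy conservation from release to the highest point: ½kx² = mgh
h = kx²/(2mg) = (3920)(0.200)²/(2 × 4.79 × 9.8) = 1.670 m

h = 1.67 m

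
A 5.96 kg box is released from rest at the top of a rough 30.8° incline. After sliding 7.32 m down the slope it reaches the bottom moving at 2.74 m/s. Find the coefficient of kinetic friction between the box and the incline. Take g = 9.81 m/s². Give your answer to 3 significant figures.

μ_k = 0.535

Energy balance down the incline: mg L sinθ − ½mv² = μ_k (mg cosθ) L
mgL sinθ = 219.15 J; ½mv² = 22.373 J
W_f = 219.15 − 22.373 = 196.8 J
μ_k = W_f/(mg cosθ · L) = 196.8/(50.22 × 7.32) = 0.5353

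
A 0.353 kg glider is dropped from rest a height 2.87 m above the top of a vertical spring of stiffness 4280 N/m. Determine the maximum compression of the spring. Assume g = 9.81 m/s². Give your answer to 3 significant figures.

x = 0.0690 m

Take the reference level at the top of the uncompressed spring. At max compression the glider has fallen H + x and is momentarily at rest:
mg(H + x) = ½kx²
½(4280)x² − (0.353)(9.81)x − (0.353)(9.81)(2.87) = 0
2140x² − 3.463x − 9.939 = 0
x = [3.463 + √(11.99 + 85074)]/(2 × 2140) = 0.06896 m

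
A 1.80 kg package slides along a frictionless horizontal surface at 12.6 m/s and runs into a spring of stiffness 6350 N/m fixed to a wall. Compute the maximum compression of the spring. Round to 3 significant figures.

x = 0.212 m

Conservation of energy between contact and max compression: ½mv² = ½kx²
x = v√(m/k) = 12.6 × √(1.80/6350) = 0.2121 m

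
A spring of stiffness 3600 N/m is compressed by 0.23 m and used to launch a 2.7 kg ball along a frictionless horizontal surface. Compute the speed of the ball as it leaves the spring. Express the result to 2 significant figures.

v = 8.4 m/s

The ball leaves the spring when the spring is at natural length, so ½kx² = ½mv²
v = x√(k/m) = 0.23 × √(3600/2.7) = 8.398 m/s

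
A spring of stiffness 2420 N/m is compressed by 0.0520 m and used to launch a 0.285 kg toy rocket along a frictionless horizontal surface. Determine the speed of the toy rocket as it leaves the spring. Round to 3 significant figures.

v = 4.79 m/s

Conservation of energy: ½kx² = ½mv²
v = x√(k/m) = 0.0520 × √(2420/0.285) = 4.792 m/s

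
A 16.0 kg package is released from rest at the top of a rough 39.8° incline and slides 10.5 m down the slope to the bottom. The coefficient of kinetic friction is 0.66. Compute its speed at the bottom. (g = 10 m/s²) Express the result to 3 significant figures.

Energy: mgh = ½mv² + W_f, with h = L sinθ and W_f = μ_k (mg cosθ) L
mgh = mgL sinθ = (16.0)(10)(10.5)sin39.8° = 1075.4 J
W_f = μ_k mg cosθ · L = (0.66)(16.0)(10)cos39.8°·10.5 = 851.9 J
½mv² = 1075.4 − 851.9 = 223.51 J
v = √(2 × 223.51/16.0) = 5.286 m/s

v = 5.29 m/s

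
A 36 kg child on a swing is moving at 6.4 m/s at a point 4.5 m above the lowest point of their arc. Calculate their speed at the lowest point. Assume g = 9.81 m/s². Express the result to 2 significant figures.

v = 11 m/s

By conservation of mechanical energy, ½mv₀² + mgh = ½mv²
v² = v₀² + 2gh = (6.4)² + 2(9.81)(4.5) = 129.25
v = √129.25 = 11.37 m/s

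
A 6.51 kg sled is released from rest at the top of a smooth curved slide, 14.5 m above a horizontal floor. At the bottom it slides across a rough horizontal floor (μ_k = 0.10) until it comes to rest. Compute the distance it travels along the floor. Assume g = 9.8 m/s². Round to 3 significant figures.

d = 145 m

Applying the work–energy principle:
At rest all PE has been dissipated by friction: mgh = μ_k m g d
d = h/μ_k = 14.5/0.10 = 145.0 m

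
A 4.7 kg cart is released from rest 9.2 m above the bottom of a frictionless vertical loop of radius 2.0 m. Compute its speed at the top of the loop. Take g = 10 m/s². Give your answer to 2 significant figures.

v = 10 m/s

Energy conservation: mgh = ½mv_top² + mg(2r)
v_top² = 2g(h − 2r) = 2(10)(9.2 − 4.000) = 104.0
v_top = 10.20 m/s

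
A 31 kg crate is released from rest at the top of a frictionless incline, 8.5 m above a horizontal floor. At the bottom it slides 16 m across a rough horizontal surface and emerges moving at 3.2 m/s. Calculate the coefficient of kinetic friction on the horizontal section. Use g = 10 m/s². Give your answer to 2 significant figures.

μ_k = 0.50

Energy at the top = energy at the end + work done against friction:
mgh = ½mv² + μ_k m g d
mgh = 2635.0 J; ½mv² = 158.72 J
W_f = 2635.0 − 158.72 = 2476 J
μ_k = W_f/(mg·d) = 2476/(310.0 × 16) = 0.4992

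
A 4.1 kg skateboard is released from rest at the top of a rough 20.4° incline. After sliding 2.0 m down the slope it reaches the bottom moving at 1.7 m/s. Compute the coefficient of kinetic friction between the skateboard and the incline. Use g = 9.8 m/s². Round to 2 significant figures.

The energy dissipated by friction is the PE lost minus the KE gained:
mgL sinθ = 28.011 J; ½mv² = 5.9245 J
W_f = 28.011 − 5.9245 = 22.09 J
μ_k = W_f/(mg cosθ · L) = 22.09/(37.66 × 2.0) = 0.2932

μ_k = 0.29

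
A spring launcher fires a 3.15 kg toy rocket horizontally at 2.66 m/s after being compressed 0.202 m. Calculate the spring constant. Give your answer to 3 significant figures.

k = 546 N/m

Spring PE at full compression equals KE at release: ½kx² = ½mv²
k = mv²/x² = (3.15)(2.66)²/(0.202)² = 546.2 N/m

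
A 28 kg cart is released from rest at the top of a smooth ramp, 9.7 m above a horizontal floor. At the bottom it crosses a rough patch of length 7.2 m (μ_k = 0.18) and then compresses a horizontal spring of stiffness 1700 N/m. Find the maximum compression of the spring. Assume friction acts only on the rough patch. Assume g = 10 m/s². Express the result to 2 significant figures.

x = 1.7 m

Initial energy: E₁ = mgh = (28)(10)(9.7) = 2716.0 J
Friction removes W_f = μ_k mg d = (0.18)(28)(10)(7.2) = 362.9 J
Energy reaching the spring: E = 2716.0 − 362.9 = 2353.1 J
At max compression ½kx² = E ⇒ x = √(2E/k) = √(2 × 2353.1/1700) = 1.664 m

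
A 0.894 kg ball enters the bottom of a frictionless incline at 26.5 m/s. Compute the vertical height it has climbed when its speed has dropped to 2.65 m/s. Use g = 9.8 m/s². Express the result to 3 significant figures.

h = 35.5 m

Conservation of energy: ½mv₁² = ½mv₂² + mgh
h = (v₁² − v₂²)/(2g) = (26.5² − 2.65²)/(2 × 9.8) = 35.47 m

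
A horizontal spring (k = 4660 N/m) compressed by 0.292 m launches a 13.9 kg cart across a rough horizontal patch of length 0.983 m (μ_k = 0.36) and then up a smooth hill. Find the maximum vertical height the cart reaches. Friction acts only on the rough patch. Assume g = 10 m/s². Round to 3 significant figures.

h = 1.08 m

Spring energy: E₀ = ½kx² = ½(4660)(0.292)² = 198.67 J
Friction: W_f = μ_k mg d = (0.36)(13.9)(10)(0.983) = 49.19 J
Energy at base of ramp: E = 198.67 − 49.19 = 149.48 J
At max height all remaining energy is PE: mgh = E ⇒ h = E/(mg) = 149.48/(13.9 × 10) = 1.075 m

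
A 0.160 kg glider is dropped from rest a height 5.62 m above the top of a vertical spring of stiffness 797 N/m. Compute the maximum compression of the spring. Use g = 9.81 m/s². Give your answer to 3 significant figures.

Measuring PE from the top of the relaxed spring, at max compression the glider has dropped H + x with zero KE, so:
mg(H + x) = ½kx²
½(797)x² − (0.160)(9.81)x − (0.160)(9.81)(5.62) = 0
398.5x² − 1.570x − 8.821 = 0
x = [1.570 + √(2.464 + 14061)]/(2 × 398.5) = 0.1508 m

x = 0.151 m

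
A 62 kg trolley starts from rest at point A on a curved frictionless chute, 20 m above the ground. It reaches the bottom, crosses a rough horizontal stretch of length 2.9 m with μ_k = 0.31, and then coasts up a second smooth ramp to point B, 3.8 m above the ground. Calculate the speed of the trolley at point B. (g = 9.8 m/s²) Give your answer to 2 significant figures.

Energy at A: mgh₁ = (62)(9.8)(20) = 12152 J
Friction loss: W_f = μ_k mg d = 546.2 J
At B: ½mv² + mgh₂ = mgh₁ − W_f
½mv² = 12152 − 546.2 − 2308.9 = 9296.9 J
v = √(2 × 9296.9/62) = 17.32 m/s

v = 17 m/s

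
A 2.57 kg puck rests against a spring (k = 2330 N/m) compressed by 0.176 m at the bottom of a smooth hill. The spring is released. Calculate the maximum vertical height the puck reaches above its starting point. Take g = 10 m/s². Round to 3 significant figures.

h = 1.40 m

At maximum height the puck is at rest, so ½kx² = mgh
h = kx²/(2mg) = (2330)(0.176)²/(2 × 2.57 × 10) = 1.404 m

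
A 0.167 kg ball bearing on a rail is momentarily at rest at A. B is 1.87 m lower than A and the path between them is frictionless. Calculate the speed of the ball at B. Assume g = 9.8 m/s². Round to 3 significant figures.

v = 6.05 m/s

By conservation of mechanical energy, mgh = ½mv²
v = √(2gh) = √(2 × 9.8 × 1.87) = √36.652 = 6.054 m/s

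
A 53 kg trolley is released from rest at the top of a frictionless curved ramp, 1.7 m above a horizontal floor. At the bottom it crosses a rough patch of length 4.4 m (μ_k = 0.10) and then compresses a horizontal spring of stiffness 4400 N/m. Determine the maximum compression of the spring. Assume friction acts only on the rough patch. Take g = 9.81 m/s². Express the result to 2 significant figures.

Initial energy: E₁ = mgh = (53)(9.81)(1.7) = 883.88 J
Friction removes W_f = μ_k mg d = (0.10)(53)(9.81)(4.4) = 228.8 J
Energy reaching the spring: E = 883.88 − 228.8 = 655.11 J
At max compression ½kx² = E ⇒ x = √(2E/k) = √(2 × 655.11/4400) = 0.5457 m

x = 0.55 m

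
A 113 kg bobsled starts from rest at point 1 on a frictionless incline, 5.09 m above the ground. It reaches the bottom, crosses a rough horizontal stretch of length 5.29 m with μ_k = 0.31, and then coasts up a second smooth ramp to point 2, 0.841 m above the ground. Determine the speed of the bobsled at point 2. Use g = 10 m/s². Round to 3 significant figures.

Energy at 1: mgh₁ = (113)(10)(5.09) = 5751.7 J
Friction loss: W_f = μ_k mg d = 1853 J
At 2: ½mv² + mgh₂ = mgh₁ − W_f
½mv² = 5751.7 − 1853 − 950.33 = 2948.3 J
v = √(2 × 2948.3/113) = 7.224 m/s

v = 7.22 m/s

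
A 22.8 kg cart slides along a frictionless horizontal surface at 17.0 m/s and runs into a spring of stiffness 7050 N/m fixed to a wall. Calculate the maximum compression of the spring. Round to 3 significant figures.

All KE is stored as spring PE at maximum compression: ½mv² = ½kx²
x = v√(m/k) = 17.0 × √(22.8/7050) = 0.9668 m

x = 0.967 m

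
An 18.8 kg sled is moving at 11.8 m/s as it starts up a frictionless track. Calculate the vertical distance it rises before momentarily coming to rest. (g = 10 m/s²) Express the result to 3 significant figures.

Setting KE at the bottom equal to PE gained: ½mv² = mgh
h = v²/(2g) = 11.8²/(2 × 10) = 6.962 m

h = 6.96 m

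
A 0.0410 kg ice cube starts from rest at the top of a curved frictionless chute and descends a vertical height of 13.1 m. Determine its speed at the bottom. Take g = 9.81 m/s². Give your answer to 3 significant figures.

Energy conservation between the two points: mgh = ½mv²
The mass cancels from both sides.
v = √(2gh) = √(2 × 9.81 × 13.1) = √257.02 = 16.03 m/s

v = 16.0 m/s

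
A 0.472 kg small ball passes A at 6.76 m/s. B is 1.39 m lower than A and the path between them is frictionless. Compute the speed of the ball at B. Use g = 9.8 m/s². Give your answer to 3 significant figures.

Equating total energy at the two states: ½mv₀² + mgh = ½mv²
The mass cancels from both sides.
v² = v₀² + 2gh = (6.76)² + 2(9.8)(1.39) = 72.942
v = √72.942 = 8.541 m/s

v = 8.54 m/s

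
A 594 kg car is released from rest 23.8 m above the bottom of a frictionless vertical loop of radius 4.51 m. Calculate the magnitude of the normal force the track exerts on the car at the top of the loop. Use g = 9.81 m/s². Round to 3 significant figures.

Energy from release to top (height 2r): mgh = ½mv_top² + mg(2r)
v_top² = 2g(h − 2r) = 2(9.81)(23.8 − 9.020) = 289.98 m²/s²
At the top, both N and weight point toward the centre: N + mg = mv_top²/r
N = m(v_top²/r − g) = 594(289.98/4.51 − 9.81) = 32366 N

N = 32400 N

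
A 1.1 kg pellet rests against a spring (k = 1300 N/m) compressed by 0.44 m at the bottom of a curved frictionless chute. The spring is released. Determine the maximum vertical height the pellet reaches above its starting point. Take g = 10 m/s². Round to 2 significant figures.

At maximum height the pellet is at rest, so ½kx² = mgh
h = kx²/(2mg) = (1300)(0.44)²/(2 × 1.1 × 10) = 11.44 m

h = 11 m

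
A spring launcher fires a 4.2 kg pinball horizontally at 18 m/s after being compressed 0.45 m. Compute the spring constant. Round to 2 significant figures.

k = 6700 N/m

Spring PE at full compression equals KE at release: ½kx² = ½mv²
k = mv²/x² = (4.2)(18)²/(0.45)² = 6720 N/m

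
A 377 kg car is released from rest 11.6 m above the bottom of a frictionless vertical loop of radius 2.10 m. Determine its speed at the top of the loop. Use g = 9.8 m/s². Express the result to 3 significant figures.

Energy conservation: mgh = ½mv_top² + mg(2r)
v_top² = 2g(h − 2r) = 2(9.8)(11.6 − 4.200) = 145.0
v_top = 12.04 m/s

v = 12.0 m/s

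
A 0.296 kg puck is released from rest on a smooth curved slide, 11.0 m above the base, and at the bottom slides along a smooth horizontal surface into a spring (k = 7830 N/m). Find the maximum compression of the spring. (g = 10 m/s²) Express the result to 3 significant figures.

At max compression the puck is momentarily at rest: mgh = ½kx²
x = √(2mgh/k) = √(2 × 0.296 × 10 × 11.0 / 7830) = 0.09120 m

x = 0.0912 m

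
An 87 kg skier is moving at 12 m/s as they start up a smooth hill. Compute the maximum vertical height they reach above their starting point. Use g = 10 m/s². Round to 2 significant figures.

h = 7.2 m

By energy conservation, ½mv² = mgh
h = v²/(2g) = 12²/(2 × 10) = 7.200 m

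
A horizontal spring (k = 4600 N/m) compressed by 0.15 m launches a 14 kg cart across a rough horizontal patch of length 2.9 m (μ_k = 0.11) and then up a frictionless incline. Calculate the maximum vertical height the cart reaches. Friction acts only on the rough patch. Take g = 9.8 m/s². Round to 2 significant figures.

h = 0.058 m

Spring energy: E₀ = ½kx² = ½(4600)(0.15)² = 51.750 J
Friction: W_f = μ_k mg d = (0.11)(14)(9.8)(2.9) = 43.77 J
Energy at base of ramp: E = 51.750 − 43.77 = 7.9832 J
At max height all remaining energy is PE: mgh = E ⇒ h = E/(mg) = 7.9832/(14 × 9.8) = 0.05819 m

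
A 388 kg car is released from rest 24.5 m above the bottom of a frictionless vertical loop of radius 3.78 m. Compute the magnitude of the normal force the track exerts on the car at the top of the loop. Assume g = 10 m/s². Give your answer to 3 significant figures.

N = 30900 N

Energy from release to top (height 2r): mgh = ½mv_top² + mg(2r)
v_top² = 2g(h − 2r) = 2(10)(24.5 − 7.560) = 338.80 m²/s²
At the top, both N and weight point toward the centre: N + mg = mv_top²/r
N = m(v_top²/r − g) = 388(338.80/3.78 − 10) = 30896 N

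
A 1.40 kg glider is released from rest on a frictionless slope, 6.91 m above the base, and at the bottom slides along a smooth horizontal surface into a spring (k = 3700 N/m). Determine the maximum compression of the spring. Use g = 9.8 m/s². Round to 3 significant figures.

Gravitational PE at the top equals spring PE at max compression: mgh = ½kx²
x = √(2mgh/k) = √(2 × 1.40 × 9.8 × 6.91 / 3700) = 0.2264 m

x = 0.226 m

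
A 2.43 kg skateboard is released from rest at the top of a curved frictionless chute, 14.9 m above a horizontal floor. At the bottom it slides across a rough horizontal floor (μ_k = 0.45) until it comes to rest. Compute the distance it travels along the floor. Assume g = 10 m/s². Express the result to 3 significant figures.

d = 33.1 m

Energy at the top = energy at the end + work done against friction:
At rest all PE has been dissipated by friction: mgh = μ_k m g d
d = h/μ_k = 14.9/0.45 = 33.11 m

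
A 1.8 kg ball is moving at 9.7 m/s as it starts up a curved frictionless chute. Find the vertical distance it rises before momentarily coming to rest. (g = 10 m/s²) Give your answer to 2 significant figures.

h = 4.7 m

Setting KE at the bottom equal to PE gained: ½mv² = mgh
h = v²/(2g) = 9.7²/(2 × 10) = 4.704 m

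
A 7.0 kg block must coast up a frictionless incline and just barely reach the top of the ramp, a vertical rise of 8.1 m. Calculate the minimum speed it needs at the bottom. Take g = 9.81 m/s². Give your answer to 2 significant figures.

v = 13 m/s

At the top it is momentarily at rest, so all KE converts to PE: ½mv² = mgh
v = √(2gh) = √(2 × 9.81 × 8.1) = 12.61 m/s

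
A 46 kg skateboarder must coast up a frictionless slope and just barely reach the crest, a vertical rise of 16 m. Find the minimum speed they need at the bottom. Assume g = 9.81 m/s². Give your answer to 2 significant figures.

At the top they are momentarily at rest, so all KE converts to PE: ½mv² = mgh
v = √(2gh) = √(2 × 9.81 × 16) = 17.72 m/s

v = 18 m/s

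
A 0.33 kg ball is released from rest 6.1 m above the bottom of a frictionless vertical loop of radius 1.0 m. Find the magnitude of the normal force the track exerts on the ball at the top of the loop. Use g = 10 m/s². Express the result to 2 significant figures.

Energy from release to top (height 2r): mgh = ½mv_top² + mg(2r)
v_top² = 2g(h − 2r) = 2(10)(6.1 − 2.000) = 82.000 m²/s²
At the top, both N and weight point toward the centre: N + mg = mv_top²/r
N = m(v_top²/r − g) = 0.33(82.000/1.0 − 10) = 23.76 N

N = 24 N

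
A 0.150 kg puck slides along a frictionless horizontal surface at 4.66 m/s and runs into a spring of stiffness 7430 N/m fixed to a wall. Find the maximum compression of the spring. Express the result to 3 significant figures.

All KE is stored as spring PE at maximum compression: ½mv² = ½kx²
x = v√(m/k) = 4.66 × √(0.150/7430) = 0.02094 m

x = 0.0209 m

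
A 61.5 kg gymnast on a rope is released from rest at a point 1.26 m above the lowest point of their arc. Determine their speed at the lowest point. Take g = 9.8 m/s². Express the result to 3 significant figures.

By conservation of mechanical energy, mgh = ½mv²
The mass cancels from both sides.
v = √(2gh) = √(2 × 9.8 × 1.26) = √24.696 = 4.970 m/s

v = 4.97 m/s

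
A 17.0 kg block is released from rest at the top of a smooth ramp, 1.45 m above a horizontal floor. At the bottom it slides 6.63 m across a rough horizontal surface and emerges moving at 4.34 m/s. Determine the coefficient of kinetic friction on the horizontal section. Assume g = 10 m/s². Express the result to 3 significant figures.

μ_k = 0.0767

Energy bookkeeping (friction removes W_f = μ_k N d):
mgh = ½mv² + μ_k m g d
mgh = 246.50 J; ½mv² = 160.10 J
W_f = 246.50 − 160.10 = 86.40 J
μ_k = W_f/(mg·d) = 86.40/(170.0 × 6.63) = 0.07665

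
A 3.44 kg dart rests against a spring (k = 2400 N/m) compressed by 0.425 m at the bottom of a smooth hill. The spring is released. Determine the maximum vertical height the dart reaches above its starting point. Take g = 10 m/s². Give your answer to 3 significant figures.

Energy conservation from release to the highest point: ½kx² = mgh
h = kx²/(2mg) = (2400)(0.425)²/(2 × 3.44 × 10) = 6.301 m

h = 6.30 m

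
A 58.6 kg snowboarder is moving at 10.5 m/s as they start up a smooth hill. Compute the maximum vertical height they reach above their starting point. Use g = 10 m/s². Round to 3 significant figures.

h = 5.51 m

Setting KE at the bottom equal to PE gained: ½mv² = mgh
h = v²/(2g) = 10.5²/(2 × 10) = 5.513 m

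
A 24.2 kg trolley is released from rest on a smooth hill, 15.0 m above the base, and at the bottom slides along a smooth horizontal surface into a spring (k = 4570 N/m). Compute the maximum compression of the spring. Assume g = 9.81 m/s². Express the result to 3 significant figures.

x = 1.25 m

Gravitational PE at the top equals spring PE at max compression: mgh = ½kx²
x = √(2mgh/k) = √(2 × 24.2 × 9.81 × 15.0 / 4570) = 1.248 m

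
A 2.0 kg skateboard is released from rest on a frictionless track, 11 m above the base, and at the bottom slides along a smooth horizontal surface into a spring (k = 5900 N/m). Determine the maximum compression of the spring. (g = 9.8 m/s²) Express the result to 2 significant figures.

Energy conservation (no friction) from release to max compression: mgh = ½kx²
x = √(2mgh/k) = √(2 × 2.0 × 9.8 × 11 / 5900) = 0.2703 m

x = 0.27 m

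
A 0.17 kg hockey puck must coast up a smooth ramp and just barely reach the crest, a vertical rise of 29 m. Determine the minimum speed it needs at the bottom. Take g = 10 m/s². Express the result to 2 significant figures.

v = 24 m/s

At the top it is momentarily at rest, so all KE converts to PE: ½mv² = mgh
v = √(2gh) = √(2 × 10 × 29) = 24.08 m/s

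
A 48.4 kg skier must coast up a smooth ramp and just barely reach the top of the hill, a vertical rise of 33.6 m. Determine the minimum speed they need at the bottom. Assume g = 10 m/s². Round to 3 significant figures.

At the top they are momentarily at rest, so all KE converts to PE: ½mv² = mgh
v = √(2gh) = √(2 × 10 × 33.6) = 25.92 m/s

v = 25.9 m/s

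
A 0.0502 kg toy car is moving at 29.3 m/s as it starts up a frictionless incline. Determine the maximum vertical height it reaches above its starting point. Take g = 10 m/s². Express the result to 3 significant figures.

By energy conservation, ½mv² = mgh
h = v²/(2g) = 29.3²/(2 × 10) = 42.92 m

h = 42.9 m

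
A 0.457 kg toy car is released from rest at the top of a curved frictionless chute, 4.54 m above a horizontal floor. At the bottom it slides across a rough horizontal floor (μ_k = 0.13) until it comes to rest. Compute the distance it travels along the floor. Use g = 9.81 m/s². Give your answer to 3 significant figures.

d = 34.9 m

Energy bookkeeping (friction removes W_f = μ_k N d):
At rest all PE has been dissipated by friction: mgh = μ_k m g d
d = h/μ_k = 4.54/0.13 = 34.92 m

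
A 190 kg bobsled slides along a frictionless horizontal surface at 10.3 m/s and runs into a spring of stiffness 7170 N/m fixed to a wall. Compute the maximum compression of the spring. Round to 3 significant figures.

All KE is stored as spring PE at maximum compression: ½mv² = ½kx²
x = v√(m/k) = 10.3 × √(190/7170) = 1.677 m

x = 1.68 m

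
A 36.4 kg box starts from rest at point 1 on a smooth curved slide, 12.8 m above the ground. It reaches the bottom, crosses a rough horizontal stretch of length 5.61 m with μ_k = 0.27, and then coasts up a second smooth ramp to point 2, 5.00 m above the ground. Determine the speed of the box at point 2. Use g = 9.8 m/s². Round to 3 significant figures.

v = 11.1 m/s

Energy at 1: mgh₁ = (36.4)(9.8)(12.8) = 4566.0 J
Friction loss: W_f = μ_k mg d = 540.3 J
At 2: ½mv² + mgh₂ = mgh₁ − W_f
½mv² = 4566.0 − 540.3 − 1783.6 = 2242.1 J
v = √(2 × 2242.1/36.4) = 11.10 m/s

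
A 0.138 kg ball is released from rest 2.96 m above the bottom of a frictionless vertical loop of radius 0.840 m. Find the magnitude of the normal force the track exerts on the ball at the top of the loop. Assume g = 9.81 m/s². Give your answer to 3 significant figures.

N = 2.77 N

Energy from release to top (height 2r): mgh = ½mv_top² + mg(2r)
v_top² = 2g(h − 2r) = 2(9.81)(2.96 − 1.680) = 25.114 m²/s²
At the top, both N and weight point toward the centre: N + mg = mv_top²/r
N = m(v_top²/r − g) = 0.138(25.114/0.840 − 9.81) = 2.772 N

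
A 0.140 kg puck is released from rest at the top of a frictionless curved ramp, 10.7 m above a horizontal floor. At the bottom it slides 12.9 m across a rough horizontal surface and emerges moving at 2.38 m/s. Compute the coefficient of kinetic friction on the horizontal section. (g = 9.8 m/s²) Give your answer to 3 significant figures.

μ_k = 0.807

Energy bookkeeping (friction removes W_f = μ_k N d):
mgh = ½mv² + μ_k m g d
mgh = 14.680 J; ½mv² = 0.39651 J
W_f = 14.680 − 0.39651 = 14.28 J
μ_k = W_f/(mg·d) = 14.28/(1.372 × 12.9) = 0.8071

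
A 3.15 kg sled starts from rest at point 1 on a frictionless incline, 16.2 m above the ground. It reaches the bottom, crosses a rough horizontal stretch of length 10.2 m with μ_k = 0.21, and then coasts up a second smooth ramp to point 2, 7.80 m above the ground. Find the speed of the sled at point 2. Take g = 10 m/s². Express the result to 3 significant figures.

Energy at 1: mgh₁ = (3.15)(10)(16.2) = 510.30 J
Friction loss: W_f = μ_k mg d = 67.47 J
At 2: ½mv² + mgh₂ = mgh₁ − W_f
½mv² = 510.30 − 67.47 − 245.70 = 197.13 J
v = √(2 × 197.13/3.15) = 11.19 m/s

v = 11.2 m/s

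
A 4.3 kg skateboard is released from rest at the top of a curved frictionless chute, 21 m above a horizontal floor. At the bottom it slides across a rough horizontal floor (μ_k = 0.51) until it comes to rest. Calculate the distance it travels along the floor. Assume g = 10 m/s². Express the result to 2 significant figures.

Applying the work–energy principle:
At rest all PE has been dissipated by friction: mgh = μ_k m g d
d = h/μ_k = 21/0.51 = 41.18 m

d = 41 m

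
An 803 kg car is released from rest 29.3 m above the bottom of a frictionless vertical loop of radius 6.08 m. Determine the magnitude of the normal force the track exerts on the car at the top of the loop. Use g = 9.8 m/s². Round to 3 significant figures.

Energy from release to top (height 2r): mgh = ½mv_top² + mg(2r)
v_top² = 2g(h − 2r) = 2(9.8)(29.3 − 12.16) = 335.94 m²/s²
At the top, both N and weight point toward the centre: N + mg = mv_top²/r
N = m(v_top²/r − g) = 803(335.94/6.08 − 9.8) = 36500 N

N = 36500 N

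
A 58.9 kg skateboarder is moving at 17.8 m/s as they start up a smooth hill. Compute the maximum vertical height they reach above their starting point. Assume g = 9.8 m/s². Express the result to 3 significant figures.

h = 16.2 m

Setting KE at the bottom equal to PE gained: ½mv² = mgh
h = v²/(2g) = 17.8²/(2 × 9.8) = 16.17 m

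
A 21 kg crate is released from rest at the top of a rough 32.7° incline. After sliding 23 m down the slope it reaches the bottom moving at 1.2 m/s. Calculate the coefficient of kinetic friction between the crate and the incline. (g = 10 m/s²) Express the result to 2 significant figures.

μ_k = 0.64

Energy balance down the incline: mg L sinθ − ½mv² = μ_k (mg cosθ) L
mgL sinθ = 2609.4 J; ½mv² = 15.120 J
W_f = 2609.4 − 15.120 = 2594 J
μ_k = W_f/(mg cosθ · L) = 2594/(176.7 × 23) = 0.6383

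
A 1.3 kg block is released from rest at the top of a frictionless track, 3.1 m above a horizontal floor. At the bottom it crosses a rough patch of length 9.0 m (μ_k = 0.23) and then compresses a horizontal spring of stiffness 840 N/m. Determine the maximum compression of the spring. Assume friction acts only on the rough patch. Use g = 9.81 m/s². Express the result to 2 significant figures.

x = 0.18 m

Initial energy: E₁ = mgh = (1.3)(9.81)(3.1) = 39.534 J
Friction removes W_f = μ_k mg d = (0.23)(1.3)(9.81)(9.0) = 26.40 J
Energy reaching the spring: E = 39.534 − 26.40 = 13.136 J
At max compression ½kx² = E ⇒ x = √(2E/k) = √(2 × 13.136/840) = 0.1768 m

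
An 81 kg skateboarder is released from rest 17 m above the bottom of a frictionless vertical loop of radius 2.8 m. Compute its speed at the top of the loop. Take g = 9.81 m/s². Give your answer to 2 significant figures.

v = 15 m/s

Energy conservation: mgh = ½mv_top² + mg(2r)
v_top² = 2g(h − 2r) = 2(9.81)(17 − 5.600) = 223.7
v_top = 14.96 m/s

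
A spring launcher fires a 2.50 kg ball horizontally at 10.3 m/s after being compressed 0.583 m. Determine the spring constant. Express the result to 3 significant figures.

k = 780 N/m

Energy stored in the spring equals the launch KE: ½kx² = ½mv²
k = mv²/x² = (2.50)(10.3)²/(0.583)² = 780.3 N/m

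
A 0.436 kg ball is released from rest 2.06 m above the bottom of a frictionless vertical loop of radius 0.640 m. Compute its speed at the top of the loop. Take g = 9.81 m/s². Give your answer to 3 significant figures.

Energy conservation: mgh = ½mv_top² + mg(2r)
v_top² = 2g(h − 2r) = 2(9.81)(2.06 − 1.280) = 15.30
v_top = 3.912 m/s

v = 3.91 m/s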